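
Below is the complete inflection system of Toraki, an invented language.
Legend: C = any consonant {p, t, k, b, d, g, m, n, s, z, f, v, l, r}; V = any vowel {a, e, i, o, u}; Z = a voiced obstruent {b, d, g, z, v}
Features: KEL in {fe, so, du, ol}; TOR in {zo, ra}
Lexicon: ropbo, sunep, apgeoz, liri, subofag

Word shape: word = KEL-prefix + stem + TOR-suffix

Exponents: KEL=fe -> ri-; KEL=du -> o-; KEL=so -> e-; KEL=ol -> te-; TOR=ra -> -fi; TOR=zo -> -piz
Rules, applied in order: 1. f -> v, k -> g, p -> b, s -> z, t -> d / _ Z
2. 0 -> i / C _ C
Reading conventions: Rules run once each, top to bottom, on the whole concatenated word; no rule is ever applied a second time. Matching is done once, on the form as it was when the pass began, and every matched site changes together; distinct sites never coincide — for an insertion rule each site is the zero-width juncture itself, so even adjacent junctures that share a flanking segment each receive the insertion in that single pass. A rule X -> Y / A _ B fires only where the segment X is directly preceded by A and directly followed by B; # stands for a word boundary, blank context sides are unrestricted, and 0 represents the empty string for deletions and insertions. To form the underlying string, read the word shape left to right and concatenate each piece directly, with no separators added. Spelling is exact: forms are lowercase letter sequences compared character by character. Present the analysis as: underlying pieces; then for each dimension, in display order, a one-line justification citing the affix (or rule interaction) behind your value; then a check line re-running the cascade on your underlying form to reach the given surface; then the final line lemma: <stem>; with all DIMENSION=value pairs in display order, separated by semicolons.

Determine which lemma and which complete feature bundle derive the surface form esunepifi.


underlying: e-sunep-fi
KEL=so - signalled by the affix e-
TOR=ra - signalled by the affix -fi
check: esunepfi -> esunepfi -> esunepifi
lemma: sunep; KEL=so; TOR=ra


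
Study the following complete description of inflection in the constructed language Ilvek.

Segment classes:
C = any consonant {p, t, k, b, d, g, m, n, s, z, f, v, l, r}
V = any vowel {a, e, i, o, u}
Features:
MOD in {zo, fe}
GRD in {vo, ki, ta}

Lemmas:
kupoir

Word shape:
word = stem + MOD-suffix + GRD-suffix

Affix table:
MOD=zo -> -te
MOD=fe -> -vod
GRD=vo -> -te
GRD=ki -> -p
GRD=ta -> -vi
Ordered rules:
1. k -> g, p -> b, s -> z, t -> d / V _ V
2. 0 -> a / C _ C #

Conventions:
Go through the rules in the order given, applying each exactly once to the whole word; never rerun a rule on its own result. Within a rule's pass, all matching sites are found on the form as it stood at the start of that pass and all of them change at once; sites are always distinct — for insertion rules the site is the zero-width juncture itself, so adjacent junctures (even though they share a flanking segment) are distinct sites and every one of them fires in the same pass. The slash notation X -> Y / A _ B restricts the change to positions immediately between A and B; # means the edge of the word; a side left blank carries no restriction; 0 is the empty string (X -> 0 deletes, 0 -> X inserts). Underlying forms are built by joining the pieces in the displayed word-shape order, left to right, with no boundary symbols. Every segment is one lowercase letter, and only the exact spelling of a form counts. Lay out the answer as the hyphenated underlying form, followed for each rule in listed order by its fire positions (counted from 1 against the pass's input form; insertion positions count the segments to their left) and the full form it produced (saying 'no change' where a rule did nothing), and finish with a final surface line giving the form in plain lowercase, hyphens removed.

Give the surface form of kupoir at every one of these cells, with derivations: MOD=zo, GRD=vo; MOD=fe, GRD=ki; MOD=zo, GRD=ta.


cell MOD=zo, GRD=vo:
underlying: kupoir-te-te
1. k -> g, p -> b, s -> z, t -> d / V _ V: fires at position(s) 3, 9: kuboirtede
2. 0 -> a / C _ C #: no change
surface: kuboirtede

cell MOD=fe, GRD=ki:
underlying: kupoir-vod-p
1. k -> g, p -> b, s -> z, t -> d / V _ V: fires at position(s) 3: kuboirvodp
2. 0 -> a / C _ C #: inserts after position(s) 9: kuboirvodap
surface: kuboirvodap

cell MOD=zo, GRD=ta:
underlying: kupoir-te-vi
1. k -> g, p -> b, s -> z, t -> d / V _ V: fires at position(s) 3: kuboirtevi
2. 0 -> a / C _ C #: no change
surface: kuboirtevi


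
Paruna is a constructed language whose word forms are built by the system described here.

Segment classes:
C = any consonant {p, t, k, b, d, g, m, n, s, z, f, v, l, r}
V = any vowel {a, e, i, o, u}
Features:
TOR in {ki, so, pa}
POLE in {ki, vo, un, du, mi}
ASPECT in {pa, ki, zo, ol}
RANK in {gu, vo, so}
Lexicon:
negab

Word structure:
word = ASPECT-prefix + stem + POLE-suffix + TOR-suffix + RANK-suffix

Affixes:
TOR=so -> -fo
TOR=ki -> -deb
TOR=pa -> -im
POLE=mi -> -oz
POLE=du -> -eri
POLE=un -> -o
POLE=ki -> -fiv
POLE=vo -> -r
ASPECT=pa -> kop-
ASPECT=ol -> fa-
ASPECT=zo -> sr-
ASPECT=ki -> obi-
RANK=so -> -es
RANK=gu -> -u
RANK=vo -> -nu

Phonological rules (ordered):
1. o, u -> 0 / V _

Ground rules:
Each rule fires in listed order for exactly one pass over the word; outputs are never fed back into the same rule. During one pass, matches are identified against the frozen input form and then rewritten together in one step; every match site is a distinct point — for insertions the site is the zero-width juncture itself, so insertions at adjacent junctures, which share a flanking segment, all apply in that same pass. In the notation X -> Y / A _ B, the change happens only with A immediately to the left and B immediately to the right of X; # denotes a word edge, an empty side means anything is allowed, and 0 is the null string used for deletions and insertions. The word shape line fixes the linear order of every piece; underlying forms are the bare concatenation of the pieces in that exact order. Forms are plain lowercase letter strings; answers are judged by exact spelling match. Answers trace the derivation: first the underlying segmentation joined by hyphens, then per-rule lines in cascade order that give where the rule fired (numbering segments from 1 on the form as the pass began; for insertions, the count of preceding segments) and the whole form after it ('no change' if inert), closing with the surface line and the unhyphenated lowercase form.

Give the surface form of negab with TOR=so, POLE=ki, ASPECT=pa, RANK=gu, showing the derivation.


underlying: kop-negab-fiv-fo-u
1. o, u -> 0 / V _: fires at position(s) 14: kopnegabfivfo
surface: kopnegabfivfo


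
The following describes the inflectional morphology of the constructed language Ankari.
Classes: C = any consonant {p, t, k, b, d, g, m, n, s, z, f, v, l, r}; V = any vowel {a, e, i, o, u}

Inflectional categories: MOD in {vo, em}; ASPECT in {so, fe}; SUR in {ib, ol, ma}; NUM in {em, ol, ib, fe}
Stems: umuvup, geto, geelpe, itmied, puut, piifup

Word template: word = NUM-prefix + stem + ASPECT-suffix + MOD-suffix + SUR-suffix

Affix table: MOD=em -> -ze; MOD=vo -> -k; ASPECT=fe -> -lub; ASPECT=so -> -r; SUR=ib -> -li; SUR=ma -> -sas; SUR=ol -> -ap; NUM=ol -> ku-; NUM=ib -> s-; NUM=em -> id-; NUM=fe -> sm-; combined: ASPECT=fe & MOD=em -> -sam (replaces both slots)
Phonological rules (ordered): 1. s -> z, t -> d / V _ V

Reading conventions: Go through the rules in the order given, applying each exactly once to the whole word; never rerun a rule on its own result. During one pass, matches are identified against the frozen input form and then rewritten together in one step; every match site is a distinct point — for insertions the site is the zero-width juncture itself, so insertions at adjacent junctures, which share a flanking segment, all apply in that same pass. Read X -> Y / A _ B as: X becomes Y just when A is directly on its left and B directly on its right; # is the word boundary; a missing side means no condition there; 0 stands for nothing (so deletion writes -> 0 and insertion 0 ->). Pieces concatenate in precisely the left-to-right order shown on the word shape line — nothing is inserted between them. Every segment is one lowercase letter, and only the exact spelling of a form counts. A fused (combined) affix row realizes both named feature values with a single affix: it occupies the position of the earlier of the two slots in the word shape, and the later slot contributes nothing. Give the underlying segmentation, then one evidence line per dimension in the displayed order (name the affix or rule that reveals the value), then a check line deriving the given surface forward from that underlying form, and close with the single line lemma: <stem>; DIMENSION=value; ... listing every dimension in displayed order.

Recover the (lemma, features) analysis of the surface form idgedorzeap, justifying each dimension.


underlying: id-geto-r-ze-ap
MOD=em - signalled by the affix -ze
ASPECT=so - signalled by the affix -r
SUR=ol - signalled by the affix -ap
NUM=em - signalled by the affix id-
check: idgetorzeap -> idgedorzeap
lemma: geto; MOD=em; ASPECT=so; SUR=ol; NUM=em


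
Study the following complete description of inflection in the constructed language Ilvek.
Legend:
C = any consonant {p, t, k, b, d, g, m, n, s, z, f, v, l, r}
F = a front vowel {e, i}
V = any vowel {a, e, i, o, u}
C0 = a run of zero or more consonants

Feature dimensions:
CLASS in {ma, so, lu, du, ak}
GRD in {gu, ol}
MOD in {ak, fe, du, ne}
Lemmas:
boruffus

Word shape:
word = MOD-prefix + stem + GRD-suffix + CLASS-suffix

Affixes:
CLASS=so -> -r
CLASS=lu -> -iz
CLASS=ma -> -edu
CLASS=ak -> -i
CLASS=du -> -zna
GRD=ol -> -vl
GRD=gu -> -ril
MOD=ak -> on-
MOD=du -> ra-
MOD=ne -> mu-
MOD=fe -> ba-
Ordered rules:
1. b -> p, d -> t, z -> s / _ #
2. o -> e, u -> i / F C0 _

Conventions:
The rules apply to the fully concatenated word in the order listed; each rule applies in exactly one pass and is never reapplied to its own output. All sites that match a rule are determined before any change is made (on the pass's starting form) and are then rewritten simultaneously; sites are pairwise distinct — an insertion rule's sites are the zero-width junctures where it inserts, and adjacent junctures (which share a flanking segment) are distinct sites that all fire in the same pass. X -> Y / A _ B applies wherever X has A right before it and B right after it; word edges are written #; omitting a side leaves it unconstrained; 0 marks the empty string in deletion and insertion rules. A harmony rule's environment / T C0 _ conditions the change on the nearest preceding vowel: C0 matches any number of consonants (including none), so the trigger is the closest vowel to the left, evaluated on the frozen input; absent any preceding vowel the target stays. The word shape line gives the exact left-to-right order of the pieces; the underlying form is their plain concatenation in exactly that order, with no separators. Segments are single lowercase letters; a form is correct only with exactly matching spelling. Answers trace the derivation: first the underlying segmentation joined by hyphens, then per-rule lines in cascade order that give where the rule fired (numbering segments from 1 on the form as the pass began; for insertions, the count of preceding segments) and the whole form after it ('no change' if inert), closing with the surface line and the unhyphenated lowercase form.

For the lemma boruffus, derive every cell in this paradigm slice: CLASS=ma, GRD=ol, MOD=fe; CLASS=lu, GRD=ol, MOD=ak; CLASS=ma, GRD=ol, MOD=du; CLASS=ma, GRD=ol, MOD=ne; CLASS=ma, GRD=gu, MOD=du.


cell CLASS=ma, GRD=ol, MOD=fe:
underlying: ba-boruffus-vl-edu
1. b -> p, d -> t, z -> s / _ #: no change
2. o -> e, u -> i / F C0 _: fires at position(s) 15: baboruffusvledi
surface: baboruffusvledi

cell CLASS=lu, GRD=ol, MOD=ak:
underlying: on-boruffus-vl-iz
1. b -> p, d -> t, z -> s / _ #: fires at position(s) 14: onboruffusvlis
2. o -> e, u -> i / F C0 _: no change
surface: onboruffusvlis

cell CLASS=ma, GRD=ol, MOD=du:
underlying: ra-boruffus-vl-edu
1. b -> p, d -> t, z -> s / _ #: no change
2. o -> e, u -> i / F C0 _: fires at position(s) 15: raboruffusvledi
surface: raboruffusvledi

cell CLASS=ma, GRD=ol, MOD=ne:
underlying: mu-boruffus-vl-edu
1. b -> p, d -> t, z -> s / _ #: no change
2. o -> e, u -> i / F C0 _: fires at position(s) 15: muboruffusvledi
surface: muboruffusvledi

cell CLASS=ma, GRD=gu, MOD=du:
underlying: ra-boruffus-ril-edu
1. b -> p, d -> t, z -> s / _ #: no change
2. o -> e, u -> i / F C0 _: fires at position(s) 16: raboruffusriledi
surface: raboruffusriledi


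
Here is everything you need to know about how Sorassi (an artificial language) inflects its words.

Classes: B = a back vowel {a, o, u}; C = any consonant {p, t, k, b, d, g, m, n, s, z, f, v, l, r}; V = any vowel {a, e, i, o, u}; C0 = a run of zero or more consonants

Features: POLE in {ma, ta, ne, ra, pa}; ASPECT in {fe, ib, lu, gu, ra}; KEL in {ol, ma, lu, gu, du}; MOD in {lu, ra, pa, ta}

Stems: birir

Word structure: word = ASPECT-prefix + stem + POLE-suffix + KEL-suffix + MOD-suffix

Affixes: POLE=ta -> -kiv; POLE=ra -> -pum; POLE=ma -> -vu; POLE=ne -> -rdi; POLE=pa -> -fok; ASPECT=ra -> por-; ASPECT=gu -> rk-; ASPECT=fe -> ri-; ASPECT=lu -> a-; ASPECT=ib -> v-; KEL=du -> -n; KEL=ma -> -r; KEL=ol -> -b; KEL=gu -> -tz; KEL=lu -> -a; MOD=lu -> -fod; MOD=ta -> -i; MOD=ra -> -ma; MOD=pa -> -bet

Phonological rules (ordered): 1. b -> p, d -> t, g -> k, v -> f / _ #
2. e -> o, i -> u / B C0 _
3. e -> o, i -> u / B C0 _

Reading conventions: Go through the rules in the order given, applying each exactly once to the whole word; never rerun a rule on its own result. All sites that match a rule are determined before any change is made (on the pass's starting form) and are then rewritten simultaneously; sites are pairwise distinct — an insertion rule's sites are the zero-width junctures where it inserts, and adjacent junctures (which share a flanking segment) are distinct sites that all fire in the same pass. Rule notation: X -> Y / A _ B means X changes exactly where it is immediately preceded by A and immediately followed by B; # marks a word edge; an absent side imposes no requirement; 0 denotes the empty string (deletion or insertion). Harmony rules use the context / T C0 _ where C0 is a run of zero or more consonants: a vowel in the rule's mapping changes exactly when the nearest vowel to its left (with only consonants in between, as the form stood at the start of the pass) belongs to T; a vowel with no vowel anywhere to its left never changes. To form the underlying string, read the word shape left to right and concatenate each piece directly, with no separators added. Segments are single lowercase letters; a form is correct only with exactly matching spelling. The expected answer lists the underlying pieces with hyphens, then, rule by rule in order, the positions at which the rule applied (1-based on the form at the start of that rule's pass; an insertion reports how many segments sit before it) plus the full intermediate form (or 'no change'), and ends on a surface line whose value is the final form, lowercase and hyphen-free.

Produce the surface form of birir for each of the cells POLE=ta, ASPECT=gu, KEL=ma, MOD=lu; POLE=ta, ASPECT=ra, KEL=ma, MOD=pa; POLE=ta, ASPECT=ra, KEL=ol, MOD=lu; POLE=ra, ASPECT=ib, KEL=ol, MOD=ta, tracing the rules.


cell POLE=ta, ASPECT=gu, KEL=ma, MOD=lu:
underlying: rk-birir-kiv-r-fod
1. b -> p, d -> t, g -> k, v -> f / _ #: fires at position(s) 14: rkbirirkivrfot
2. e -> o, i -> u / B C0 _: no change
3. e -> o, i -> u / B C0 _: no change
surface: rkbirirkivrfot

cell POLE=ta, ASPECT=ra, KEL=ma, MOD=pa:
underlying: por-birir-kiv-r-bet
1. b -> p, d -> t, g -> k, v -> f / _ #: no change
2. e -> o, i -> u / B C0 _: fires at position(s) 5: porburirkivrbet
3. e -> o, i -> u / B C0 _: fires at position(s) 7: porbururkivrbet
surface: porbururkivrbet

cell POLE=ta, ASPECT=ra, KEL=ol, MOD=lu:
underlying: por-birir-kiv-b-fod
1. b -> p, d -> t, g -> k, v -> f / _ #: fires at position(s) 15: porbirirkivbfot
2. e -> o, i -> u / B C0 _: fires at position(s) 5: porburirkivbfot
3. e -> o, i -> u / B C0 _: fires at position(s) 7: porbururkivbfot
surface: porbururkivbfot

cell POLE=ra, ASPECT=ib, KEL=ol, MOD=ta:
underlying: v-birir-pum-b-i
1. b -> p, d -> t, g -> k, v -> f / _ #: no change
2. e -> o, i -> u / B C0 _: fires at position(s) 11: vbirirpumbu
3. e -> o, i -> u / B C0 _: no change
surface: vbirirpumbu


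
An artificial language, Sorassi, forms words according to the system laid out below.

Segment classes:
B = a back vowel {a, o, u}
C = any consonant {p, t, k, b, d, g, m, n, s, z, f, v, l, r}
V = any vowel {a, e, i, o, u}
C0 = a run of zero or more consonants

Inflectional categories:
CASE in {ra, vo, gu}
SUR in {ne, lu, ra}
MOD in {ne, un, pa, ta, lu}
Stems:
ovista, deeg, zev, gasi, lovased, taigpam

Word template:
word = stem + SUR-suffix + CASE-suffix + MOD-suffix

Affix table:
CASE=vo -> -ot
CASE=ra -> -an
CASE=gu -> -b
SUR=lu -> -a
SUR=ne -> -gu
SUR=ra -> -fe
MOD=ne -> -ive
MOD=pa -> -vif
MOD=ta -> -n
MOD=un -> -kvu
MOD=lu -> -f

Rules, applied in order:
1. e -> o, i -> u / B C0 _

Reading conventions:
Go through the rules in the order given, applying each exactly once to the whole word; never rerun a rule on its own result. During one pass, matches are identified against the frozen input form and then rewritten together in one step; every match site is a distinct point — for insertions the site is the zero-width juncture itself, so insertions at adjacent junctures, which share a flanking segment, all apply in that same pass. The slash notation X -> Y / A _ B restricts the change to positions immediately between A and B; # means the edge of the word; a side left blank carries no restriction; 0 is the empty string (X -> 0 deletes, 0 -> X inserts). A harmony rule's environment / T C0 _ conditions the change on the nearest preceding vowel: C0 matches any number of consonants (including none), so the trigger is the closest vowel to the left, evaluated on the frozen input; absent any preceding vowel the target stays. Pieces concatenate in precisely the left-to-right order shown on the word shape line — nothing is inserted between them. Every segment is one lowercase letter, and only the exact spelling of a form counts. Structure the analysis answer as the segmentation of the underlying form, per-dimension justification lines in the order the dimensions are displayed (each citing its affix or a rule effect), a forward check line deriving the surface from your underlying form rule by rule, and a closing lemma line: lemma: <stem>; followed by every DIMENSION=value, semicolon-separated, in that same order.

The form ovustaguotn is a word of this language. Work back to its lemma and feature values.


underlying: ovista-gu-ot-n
CASE=vo - signalled by the affix -ot
SUR=ne - signalled by the affix -gu
MOD=ta - signalled by the affix -n
check: ovistaguotn -> ovustaguotn
lemma: ovista; CASE=vo; SUR=ne; MOD=ta


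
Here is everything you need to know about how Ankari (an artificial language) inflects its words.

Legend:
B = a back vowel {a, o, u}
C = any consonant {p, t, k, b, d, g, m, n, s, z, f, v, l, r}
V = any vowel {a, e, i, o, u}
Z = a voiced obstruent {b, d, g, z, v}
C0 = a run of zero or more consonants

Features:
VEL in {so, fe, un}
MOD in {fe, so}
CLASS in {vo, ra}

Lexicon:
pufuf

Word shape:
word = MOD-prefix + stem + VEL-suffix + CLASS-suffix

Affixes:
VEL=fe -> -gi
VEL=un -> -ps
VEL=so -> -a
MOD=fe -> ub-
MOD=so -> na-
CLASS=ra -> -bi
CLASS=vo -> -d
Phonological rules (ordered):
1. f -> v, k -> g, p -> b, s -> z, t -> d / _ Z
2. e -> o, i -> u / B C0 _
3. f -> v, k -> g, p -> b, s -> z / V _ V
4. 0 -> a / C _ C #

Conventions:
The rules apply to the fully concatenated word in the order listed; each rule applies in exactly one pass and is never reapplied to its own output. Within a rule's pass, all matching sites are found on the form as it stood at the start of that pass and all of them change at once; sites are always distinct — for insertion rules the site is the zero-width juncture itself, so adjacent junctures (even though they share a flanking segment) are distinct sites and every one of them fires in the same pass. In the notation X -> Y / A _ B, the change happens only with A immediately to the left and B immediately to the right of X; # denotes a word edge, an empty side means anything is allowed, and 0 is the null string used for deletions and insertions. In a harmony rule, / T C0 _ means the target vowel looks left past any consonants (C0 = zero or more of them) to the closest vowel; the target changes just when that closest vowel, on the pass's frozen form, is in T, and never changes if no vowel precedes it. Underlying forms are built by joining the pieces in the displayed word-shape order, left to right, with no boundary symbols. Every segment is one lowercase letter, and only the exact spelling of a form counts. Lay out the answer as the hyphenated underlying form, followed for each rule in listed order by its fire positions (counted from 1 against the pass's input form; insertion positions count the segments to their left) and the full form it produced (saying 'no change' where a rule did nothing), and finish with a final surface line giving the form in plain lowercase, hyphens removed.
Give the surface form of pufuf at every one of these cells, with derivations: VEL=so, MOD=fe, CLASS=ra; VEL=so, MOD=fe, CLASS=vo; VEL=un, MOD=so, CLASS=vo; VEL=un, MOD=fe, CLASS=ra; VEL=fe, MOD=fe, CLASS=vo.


cell VEL=so, MOD=fe, CLASS=ra:
underlying: ub-pufuf-a-bi
1. f -> v, k -> g, p -> b, s -> z, t -> d / _ Z: no change
2. e -> o, i -> u / B C0 _: fires at position(s) 10: ubpufufabu
3. f -> v, k -> g, p -> b, s -> z / V _ V: fires at position(s) 5, 7: ubpuvuvabu
4. 0 -> a / C _ C #: no change
surface: ubpuvuvabu

cell VEL=so, MOD=fe, CLASS=vo:
underlying: ub-pufuf-a-d
1. f -> v, k -> g, p -> b, s -> z, t -> d / _ Z: no change
2. e -> o, i -> u / B C0 _: no change
3. f -> v, k -> g, p -> b, s -> z / V _ V: fires at position(s) 5, 7: ubpuvuvad
4. 0 -> a / C _ C #: no change
surface: ubpuvuvad

cell VEL=un, MOD=so, CLASS=vo:
underlying: na-pufuf-ps-d
1. f -> v, k -> g, p -> b, s -> z, t -> d / _ Z: fires at position(s) 9: napufufpzd
2. e -> o, i -> u / B C0 _: no change
3. f -> v, k -> g, p -> b, s -> z / V _ V: fires at position(s) 3, 5: nabuvufpzd
4. 0 -> a / C _ C #: inserts after position(s) 9: nabuvufpzad
surface: nabuvufpzad

cell VEL=un, MOD=fe, CLASS=ra:
underlying: ub-pufuf-ps-bi
1. f -> v, k -> g, p -> b, s -> z, t -> d / _ Z: fires at position(s) 9: ubpufufpzbi
2. e -> o, i -> u / B C0 _: fires at position(s) 11: ubpufufpzbu
3. f -> v, k -> g, p -> b, s -> z / V _ V: fires at position(s) 5: ubpuvufpzbu
4. 0 -> a / C _ C #: no change
surface: ubpuvufpzbu

cell VEL=fe, MOD=fe, CLASS=vo:
underlying: ub-pufuf-gi-d
1. f -> v, k -> g, p -> b, s -> z, t -> d / _ Z: fires at position(s) 7: ubpufuvgid
2. e -> o, i -> u / B C0 _: fires at position(s) 9: ubpufuvgud
3. f -> v, k -> g, p -> b, s -> z / V _ V: fires at position(s) 5: ubpuvuvgud
4. 0 -> a / C _ C #: no change
surface: ubpuvuvgud


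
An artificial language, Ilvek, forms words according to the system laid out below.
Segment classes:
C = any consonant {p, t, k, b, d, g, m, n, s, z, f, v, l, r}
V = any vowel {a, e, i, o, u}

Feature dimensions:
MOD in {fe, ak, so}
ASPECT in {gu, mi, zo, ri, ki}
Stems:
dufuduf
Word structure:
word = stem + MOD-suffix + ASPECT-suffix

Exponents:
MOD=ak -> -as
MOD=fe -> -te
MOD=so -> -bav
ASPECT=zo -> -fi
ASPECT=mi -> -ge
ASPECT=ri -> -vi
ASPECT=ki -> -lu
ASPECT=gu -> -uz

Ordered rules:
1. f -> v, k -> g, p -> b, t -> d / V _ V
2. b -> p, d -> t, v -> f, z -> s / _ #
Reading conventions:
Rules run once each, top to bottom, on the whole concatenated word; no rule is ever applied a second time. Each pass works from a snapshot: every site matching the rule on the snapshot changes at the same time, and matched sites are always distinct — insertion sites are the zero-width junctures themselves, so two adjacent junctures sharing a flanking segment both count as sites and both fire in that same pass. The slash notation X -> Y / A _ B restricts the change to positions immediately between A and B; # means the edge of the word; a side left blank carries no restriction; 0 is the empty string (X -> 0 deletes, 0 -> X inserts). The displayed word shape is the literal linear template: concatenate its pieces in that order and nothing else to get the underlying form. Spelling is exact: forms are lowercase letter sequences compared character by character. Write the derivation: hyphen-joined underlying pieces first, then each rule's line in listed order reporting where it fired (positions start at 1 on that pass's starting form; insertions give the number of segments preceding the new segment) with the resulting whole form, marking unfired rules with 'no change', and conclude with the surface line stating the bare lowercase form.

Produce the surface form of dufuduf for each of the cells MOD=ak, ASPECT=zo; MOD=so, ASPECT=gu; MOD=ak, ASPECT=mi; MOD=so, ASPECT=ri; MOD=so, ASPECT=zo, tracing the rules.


cell MOD=ak, ASPECT=zo:
underlying: dufuduf-as-fi
1. f -> v, k -> g, p -> b, t -> d / V _ V: fires at position(s) 3, 7: duvuduvasfi
2. b -> p, d -> t, v -> f, z -> s / _ #: no change
surface: duvuduvasfi

cell MOD=so, ASPECT=gu:
underlying: dufuduf-bav-uz
1. f -> v, k -> g, p -> b, t -> d / V _ V: fires at position(s) 3: duvudufbavuz
2. b -> p, d -> t, v -> f, z -> s / _ #: fires at position(s) 12: duvudufbavus
surface: duvudufbavus

cell MOD=ak, ASPECT=mi:
underlying: dufuduf-as-ge
1. f -> v, k -> g, p -> b, t -> d / V _ V: fires at position(s) 3, 7: duvuduvasge
2. b -> p, d -> t, v -> f, z -> s / _ #: no change
surface: duvuduvasge

cell MOD=so, ASPECT=ri:
underlying: dufuduf-bav-vi
1. f -> v, k -> g, p -> b, t -> d / V _ V: fires at position(s) 3: duvudufbavvi
2. b -> p, d -> t, v -> f, z -> s / _ #: no change
surface: duvudufbavvi

cell MOD=so, ASPECT=zo:
underlying: dufuduf-bav-fi
1. f -> v, k -> g, p -> b, t -> d / V _ V: fires at position(s) 3: duvudufbavfi
2. b -> p, d -> t, v -> f, z -> s / _ #: no change
surface: duvudufbavfi


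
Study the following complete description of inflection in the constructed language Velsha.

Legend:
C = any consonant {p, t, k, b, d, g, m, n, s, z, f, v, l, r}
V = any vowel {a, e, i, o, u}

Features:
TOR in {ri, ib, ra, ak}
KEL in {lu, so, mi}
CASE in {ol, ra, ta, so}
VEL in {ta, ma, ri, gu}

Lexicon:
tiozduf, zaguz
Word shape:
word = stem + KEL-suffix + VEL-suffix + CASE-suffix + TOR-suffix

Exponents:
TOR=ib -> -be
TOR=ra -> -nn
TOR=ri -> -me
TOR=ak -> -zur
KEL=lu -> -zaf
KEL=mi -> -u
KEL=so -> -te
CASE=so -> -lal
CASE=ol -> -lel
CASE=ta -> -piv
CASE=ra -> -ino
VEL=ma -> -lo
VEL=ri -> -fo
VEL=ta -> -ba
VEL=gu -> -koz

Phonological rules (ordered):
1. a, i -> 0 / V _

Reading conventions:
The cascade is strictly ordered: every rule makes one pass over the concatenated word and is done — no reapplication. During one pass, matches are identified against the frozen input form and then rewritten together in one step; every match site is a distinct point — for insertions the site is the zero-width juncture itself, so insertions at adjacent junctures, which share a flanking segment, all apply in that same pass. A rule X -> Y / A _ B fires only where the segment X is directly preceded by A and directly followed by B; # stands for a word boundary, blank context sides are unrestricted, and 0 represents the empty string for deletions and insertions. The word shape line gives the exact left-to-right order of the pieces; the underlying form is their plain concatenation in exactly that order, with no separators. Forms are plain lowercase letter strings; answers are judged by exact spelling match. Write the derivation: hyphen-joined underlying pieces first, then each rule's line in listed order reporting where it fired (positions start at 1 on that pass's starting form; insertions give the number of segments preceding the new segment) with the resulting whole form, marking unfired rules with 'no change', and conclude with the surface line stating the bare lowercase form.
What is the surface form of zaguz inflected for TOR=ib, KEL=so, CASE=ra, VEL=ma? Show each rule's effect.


underlying: zaguz-te-lo-ino-be
1. a, i -> 0 / V _: fires at position(s) 10: zaguztelonobe
surface: zaguztelonobe


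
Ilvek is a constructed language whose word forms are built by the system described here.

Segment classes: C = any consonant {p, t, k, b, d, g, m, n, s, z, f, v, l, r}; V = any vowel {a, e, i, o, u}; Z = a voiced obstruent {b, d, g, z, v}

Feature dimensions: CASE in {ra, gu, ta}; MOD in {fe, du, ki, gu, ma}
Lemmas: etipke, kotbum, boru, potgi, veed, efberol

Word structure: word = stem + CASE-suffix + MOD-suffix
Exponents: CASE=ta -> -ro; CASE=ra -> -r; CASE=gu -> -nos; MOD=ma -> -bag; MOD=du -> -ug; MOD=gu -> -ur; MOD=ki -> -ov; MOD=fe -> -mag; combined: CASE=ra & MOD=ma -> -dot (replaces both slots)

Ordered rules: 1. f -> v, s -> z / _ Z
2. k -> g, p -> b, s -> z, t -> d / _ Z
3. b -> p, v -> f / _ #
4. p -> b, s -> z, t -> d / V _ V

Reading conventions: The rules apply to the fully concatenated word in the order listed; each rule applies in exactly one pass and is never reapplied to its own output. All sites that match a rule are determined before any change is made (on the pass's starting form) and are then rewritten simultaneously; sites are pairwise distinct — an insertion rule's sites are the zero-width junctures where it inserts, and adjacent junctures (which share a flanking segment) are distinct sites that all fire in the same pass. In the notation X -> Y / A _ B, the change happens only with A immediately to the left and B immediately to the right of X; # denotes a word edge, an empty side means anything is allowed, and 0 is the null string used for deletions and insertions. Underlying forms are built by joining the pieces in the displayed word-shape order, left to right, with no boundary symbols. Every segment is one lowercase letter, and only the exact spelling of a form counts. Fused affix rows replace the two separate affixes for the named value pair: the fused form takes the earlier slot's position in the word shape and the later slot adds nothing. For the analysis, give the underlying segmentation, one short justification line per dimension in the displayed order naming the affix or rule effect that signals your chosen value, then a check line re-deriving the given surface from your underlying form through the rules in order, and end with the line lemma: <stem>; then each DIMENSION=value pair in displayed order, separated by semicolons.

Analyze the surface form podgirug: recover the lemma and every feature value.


underlying: potgi-r-ug
CASE=ra - signalled by the affix -r
MOD=du - signalled by the affix -ug
check: potgirug -> potgirug -> podgirug -> podgirug -> podgirug
lemma: potgi; CASE=ra; MOD=du


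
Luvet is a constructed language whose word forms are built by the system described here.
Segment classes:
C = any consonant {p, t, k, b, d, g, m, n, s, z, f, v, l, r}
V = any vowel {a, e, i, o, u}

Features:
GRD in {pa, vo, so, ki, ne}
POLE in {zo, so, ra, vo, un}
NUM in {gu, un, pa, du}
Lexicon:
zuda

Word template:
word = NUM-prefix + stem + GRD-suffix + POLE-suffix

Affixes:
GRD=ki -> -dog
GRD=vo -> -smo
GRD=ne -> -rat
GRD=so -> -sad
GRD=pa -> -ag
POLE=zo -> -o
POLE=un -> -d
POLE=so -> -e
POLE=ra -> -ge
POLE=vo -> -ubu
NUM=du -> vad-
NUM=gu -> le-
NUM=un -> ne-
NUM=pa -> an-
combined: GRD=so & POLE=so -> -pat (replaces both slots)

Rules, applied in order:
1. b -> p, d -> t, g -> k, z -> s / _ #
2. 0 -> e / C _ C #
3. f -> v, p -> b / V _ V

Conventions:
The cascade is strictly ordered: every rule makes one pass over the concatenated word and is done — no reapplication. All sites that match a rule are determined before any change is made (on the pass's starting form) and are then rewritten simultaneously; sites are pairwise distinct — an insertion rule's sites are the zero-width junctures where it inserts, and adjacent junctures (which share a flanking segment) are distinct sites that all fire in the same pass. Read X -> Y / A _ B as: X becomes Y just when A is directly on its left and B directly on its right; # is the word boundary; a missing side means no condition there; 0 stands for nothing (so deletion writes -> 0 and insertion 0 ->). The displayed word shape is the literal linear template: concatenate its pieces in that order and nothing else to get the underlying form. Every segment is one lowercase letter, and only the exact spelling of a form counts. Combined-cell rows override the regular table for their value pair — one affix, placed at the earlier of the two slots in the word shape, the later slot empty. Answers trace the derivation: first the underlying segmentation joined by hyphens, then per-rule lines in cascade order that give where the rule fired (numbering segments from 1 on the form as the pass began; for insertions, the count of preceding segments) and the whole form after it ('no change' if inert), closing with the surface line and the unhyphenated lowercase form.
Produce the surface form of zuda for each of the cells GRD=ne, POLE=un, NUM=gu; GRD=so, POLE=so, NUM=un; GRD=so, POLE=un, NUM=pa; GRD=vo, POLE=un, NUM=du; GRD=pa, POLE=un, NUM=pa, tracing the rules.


cell GRD=ne, POLE=un, NUM=gu:
underlying: le-zuda-rat-d
1. b -> p, d -> t, g -> k, z -> s / _ #: fires at position(s) 10: lezudaratt
2. 0 -> e / C _ C #: inserts after position(s) 9: lezudaratet
3. f -> v, p -> b / V _ V: no change
surface: lezudaratet

cell GRD=so, POLE=so, NUM=un:
underlying: ne-zuda-pat
1. b -> p, d -> t, g -> k, z -> s / _ #: no change
2. 0 -> e / C _ C #: no change
3. f -> v, p -> b / V _ V: fires at position(s) 7: nezudabat
surface: nezudabat

cell GRD=so, POLE=un, NUM=pa:
underlying: an-zuda-sad-d
1. b -> p, d -> t, g -> k, z -> s / _ #: fires at position(s) 10: anzudasadt
2. 0 -> e / C _ C #: inserts after position(s) 9: anzudasadet
3. f -> v, p -> b / V _ V: no change
surface: anzudasadet

cell GRD=vo, POLE=un, NUM=du:
underlying: vad-zuda-smo-d
1. b -> p, d -> t, g -> k, z -> s / _ #: fires at position(s) 11: vadzudasmot
2. 0 -> e / C _ C #: no change
3. f -> v, p -> b / V _ V: no change
surface: vadzudasmot

cell GRD=pa, POLE=un, NUM=pa:
underlying: an-zuda-ag-d
1. b -> p, d -> t, g -> k, z -> s / _ #: fires at position(s) 9: anzudaagt
2. 0 -> e / C _ C #: inserts after position(s) 8: anzudaaget
3. f -> v, p -> b / V _ V: no change
surface: anzudaaget


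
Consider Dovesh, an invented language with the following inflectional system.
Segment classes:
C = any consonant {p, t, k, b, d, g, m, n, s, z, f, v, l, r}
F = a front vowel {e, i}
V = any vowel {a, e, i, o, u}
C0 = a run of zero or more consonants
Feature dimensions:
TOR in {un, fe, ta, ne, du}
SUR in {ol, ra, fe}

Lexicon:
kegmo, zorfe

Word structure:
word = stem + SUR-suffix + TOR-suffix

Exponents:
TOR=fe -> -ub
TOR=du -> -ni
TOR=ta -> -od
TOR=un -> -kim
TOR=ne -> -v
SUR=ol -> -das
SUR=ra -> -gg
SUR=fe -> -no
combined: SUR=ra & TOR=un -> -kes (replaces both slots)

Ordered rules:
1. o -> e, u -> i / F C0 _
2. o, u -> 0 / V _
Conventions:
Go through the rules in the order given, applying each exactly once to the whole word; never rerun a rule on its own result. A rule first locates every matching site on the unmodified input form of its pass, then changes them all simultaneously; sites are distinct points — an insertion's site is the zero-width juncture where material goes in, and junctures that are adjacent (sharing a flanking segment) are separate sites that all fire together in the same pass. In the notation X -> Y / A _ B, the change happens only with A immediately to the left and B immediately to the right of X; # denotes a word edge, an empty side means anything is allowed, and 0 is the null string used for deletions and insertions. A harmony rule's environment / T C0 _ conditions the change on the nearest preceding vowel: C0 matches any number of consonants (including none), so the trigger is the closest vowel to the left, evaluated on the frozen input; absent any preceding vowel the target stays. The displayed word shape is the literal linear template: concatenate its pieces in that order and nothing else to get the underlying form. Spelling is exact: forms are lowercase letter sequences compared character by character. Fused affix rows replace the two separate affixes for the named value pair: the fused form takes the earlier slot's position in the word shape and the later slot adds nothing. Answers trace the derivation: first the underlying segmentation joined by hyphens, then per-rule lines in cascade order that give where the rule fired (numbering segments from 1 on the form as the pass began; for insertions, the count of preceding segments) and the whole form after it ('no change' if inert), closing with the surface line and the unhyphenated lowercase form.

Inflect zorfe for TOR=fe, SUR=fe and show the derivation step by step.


underlying: zorfe-no-ub
1. o -> e, u -> i / F C0 _: fires at position(s) 7: zorfeneub
2. o, u -> 0 / V _: fires at position(s) 8: zorfeneb
surface: zorfeneb


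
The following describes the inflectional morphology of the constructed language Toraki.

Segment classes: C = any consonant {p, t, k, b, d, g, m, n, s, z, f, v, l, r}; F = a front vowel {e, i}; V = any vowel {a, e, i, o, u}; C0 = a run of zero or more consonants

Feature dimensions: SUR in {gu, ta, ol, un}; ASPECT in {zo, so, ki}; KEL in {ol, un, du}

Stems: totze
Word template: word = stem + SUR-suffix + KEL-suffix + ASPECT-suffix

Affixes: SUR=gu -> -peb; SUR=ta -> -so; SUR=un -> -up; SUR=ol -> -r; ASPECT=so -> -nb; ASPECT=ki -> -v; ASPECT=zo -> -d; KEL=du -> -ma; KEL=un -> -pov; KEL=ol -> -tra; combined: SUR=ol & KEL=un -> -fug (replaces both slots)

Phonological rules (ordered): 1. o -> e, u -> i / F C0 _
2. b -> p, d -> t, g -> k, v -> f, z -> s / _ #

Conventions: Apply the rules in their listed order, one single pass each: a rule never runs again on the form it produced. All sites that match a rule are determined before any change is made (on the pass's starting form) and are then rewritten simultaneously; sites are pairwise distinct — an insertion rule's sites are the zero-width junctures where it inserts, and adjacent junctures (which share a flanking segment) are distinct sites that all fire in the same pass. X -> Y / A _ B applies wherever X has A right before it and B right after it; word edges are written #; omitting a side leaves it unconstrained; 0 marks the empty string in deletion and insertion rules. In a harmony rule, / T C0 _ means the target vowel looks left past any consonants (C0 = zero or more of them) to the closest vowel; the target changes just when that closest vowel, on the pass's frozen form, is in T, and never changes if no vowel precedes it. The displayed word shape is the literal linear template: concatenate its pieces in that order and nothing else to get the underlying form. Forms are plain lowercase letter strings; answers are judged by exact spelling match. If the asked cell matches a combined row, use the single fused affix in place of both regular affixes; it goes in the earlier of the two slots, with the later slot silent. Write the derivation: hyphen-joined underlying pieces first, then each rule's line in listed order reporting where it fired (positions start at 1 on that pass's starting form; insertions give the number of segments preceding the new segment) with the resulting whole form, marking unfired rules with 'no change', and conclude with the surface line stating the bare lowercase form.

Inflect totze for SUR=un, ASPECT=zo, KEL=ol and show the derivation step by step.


underlying: totze-up-tra-d
1. o -> e, u -> i / F C0 _: fires at position(s) 6: totzeiptrad
2. b -> p, d -> t, g -> k, v -> f, z -> s / _ #: fires at position(s) 11: totzeiptrat
surface: totzeiptrat


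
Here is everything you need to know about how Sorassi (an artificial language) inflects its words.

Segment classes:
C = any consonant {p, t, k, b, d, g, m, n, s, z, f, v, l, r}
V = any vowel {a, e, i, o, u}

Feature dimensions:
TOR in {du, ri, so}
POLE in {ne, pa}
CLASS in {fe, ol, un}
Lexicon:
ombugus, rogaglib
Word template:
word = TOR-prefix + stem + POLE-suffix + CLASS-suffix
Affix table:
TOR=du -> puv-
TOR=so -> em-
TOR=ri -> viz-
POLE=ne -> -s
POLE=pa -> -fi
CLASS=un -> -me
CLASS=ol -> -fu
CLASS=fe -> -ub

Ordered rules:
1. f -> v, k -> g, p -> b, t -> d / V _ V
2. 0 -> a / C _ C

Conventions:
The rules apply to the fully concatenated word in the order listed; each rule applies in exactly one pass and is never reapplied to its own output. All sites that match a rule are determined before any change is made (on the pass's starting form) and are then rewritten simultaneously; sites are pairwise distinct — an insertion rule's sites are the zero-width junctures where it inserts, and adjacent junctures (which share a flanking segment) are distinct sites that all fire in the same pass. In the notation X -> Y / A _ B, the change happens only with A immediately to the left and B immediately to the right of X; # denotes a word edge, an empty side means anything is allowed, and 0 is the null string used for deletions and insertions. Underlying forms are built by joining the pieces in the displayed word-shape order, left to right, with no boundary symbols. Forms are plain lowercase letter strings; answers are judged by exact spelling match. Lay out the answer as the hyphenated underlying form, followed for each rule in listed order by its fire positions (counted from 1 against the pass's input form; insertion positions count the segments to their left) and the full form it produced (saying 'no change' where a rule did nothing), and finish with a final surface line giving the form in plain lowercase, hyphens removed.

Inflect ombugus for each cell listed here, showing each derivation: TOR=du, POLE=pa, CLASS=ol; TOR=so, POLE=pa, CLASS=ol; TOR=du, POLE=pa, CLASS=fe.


cell TOR=du, POLE=pa, CLASS=ol:
underlying: puv-ombugus-fi-fu
1. f -> v, k -> g, p -> b, t -> d / V _ V: fires at position(s) 13: puvombugusfivu
2. 0 -> a / C _ C: inserts after position(s) 5, 10: puvomabugusafivu
surface: puvomabugusafivu

cell TOR=so, POLE=pa, CLASS=ol:
underlying: em-ombugus-fi-fu
1. f -> v, k -> g, p -> b, t -> d / V _ V: fires at position(s) 12: emombugusfivu
2. 0 -> a / C _ C: inserts after position(s) 4, 9: emomabugusafivu
surface: emomabugusafivu

cell TOR=du, POLE=pa, CLASS=fe:
underlying: puv-ombugus-fi-ub
1. f -> v, k -> g, p -> b, t -> d / V _ V: no change
2. 0 -> a / C _ C: inserts after position(s) 5, 10: puvomabugusafiub
surface: puvomabugusafiub
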